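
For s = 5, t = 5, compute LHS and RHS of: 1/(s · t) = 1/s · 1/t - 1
LHS = 1/(5 · 5) = 1/25
RHS = 1/5 · 1/5 - 1 = -24/25

LHS ≠ RHS, so the equation does not hold here.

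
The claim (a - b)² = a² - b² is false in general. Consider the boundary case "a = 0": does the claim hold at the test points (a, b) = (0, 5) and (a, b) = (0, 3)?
No, fails at both test points

At (0, 5): LHS = 25 ≠ RHS = -25
At (0, 3): LHS = 9 ≠ RHS = -9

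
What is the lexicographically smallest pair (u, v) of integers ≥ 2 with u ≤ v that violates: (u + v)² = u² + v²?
(u, v) = (2, 2)

Substituting (2, 2) into the claim:
LHS = (2 + 2)² = 16
RHS = 2² + 2² = 8

Since LHS ≠ RHS, this pair disproves the claim, and no lexicographically smaller pair (u ≤ v, integers ≥ 2) does.

For instance (5, 7) is also a counterexample (LHS = 144, RHS = 74), but it's lexicographically larger.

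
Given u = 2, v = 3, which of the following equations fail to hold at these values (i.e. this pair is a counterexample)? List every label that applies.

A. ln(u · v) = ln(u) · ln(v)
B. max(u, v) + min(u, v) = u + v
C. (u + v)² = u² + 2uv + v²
A

Evaluating each claim at the given values:
A. LHS = ln(6) ≈ 1.792, RHS = ln(2)·ln(3) ≈ 0.7615 → fails here (LHS ≠ RHS)
B. LHS = 5, RHS = 5 → holds here (LHS = RHS)
C. LHS = 25, RHS = 25 → holds here (LHS = RHS)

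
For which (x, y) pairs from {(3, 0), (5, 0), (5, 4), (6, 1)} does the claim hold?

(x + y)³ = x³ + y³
Testing each pair:
(3, 0): LHS = 27, RHS = 27 → holds
(5, 0): LHS = 125, RHS = 125 → holds
(5, 4): LHS = 729, RHS = 189 → fails
(6, 1): LHS = 343, RHS = 217 → fails

2 of 4 pairs satisfy the claim.

Answer: (3, 0), (5, 0)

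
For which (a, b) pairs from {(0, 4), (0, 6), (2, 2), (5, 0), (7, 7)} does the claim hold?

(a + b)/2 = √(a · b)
(2, 2), (7, 7)

Testing each pair:
(0, 4): LHS = 2, RHS = 0 → fails
(0, 6): LHS = 3, RHS = 0 → fails
(2, 2): LHS = 2, RHS = 2 → holds
(5, 0): LHS = 5/2, RHS = 0 → fails
(7, 7): LHS = 7, RHS = 7 → holds

2 of 5 pairs satisfy the claim.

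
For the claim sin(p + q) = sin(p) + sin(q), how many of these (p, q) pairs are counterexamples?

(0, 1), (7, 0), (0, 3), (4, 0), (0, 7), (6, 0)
0

Testing each pair:
(0, 1): LHS = sin(1) ≈ 0.8415, RHS = sin(1) ≈ 0.8415 → satisfies claim
(7, 0): LHS = sin(7) ≈ 0.657, RHS = sin(7) ≈ 0.657 → satisfies claim
(0, 3): LHS = sin(3) ≈ 0.1411, RHS = sin(3) ≈ 0.1411 → satisfies claim
(4, 0): LHS = sin(4) ≈ -0.7568, RHS = sin(4) ≈ -0.7568 → satisfies claim
(0, 7): LHS = sin(7) ≈ 0.657, RHS = sin(7) ≈ 0.657 → satisfies claim
(6, 0): LHS = sin(6) ≈ -0.2794, RHS = sin(6) ≈ -0.2794 → satisfies claim

That makes 0 counterexamples.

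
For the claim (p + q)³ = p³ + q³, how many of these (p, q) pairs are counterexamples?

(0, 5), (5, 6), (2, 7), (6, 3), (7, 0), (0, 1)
Testing each pair:
(0, 5): LHS = 125, RHS = 125 → satisfies claim
(5, 6): LHS = 1331, RHS = 341 → counterexample
(2, 7): LHS = 729, RHS = 351 → counterexample
(6, 3): LHS = 729, RHS = 243 → counterexample
(7, 0): LHS = 343, RHS = 343 → satisfies claim
(0, 1): LHS = 1, RHS = 1 → satisfies claim

That makes 3 counterexamples.

Answer: 3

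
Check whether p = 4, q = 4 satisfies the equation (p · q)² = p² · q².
Substituting p = 4, q = 4:

LHS = (4 · 4)² = 256
RHS = 4² · 4² = 256

LHS = RHS, so the equation holds at this point.

Answer: Holds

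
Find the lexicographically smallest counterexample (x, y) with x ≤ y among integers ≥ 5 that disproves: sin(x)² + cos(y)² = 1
At (5, 5): both sides equal 1, so it holds there.

Substituting (5, 6) into the claim:
LHS = sin(5)² + cos(6)² ≈ 1.841
RHS = 1

Since LHS ≠ RHS, this pair disproves the claim, and no lexicographically smaller pair (x ≤ y, integers ≥ 5) does.

For instance (7, 9) is also a counterexample (LHS = sin(7)² + cos(9)² ≈ 1.262, RHS = 1), but it's lexicographically larger.

Answer: (x, y) = (5, 6)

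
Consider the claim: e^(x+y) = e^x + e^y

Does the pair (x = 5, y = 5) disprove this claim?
Substituting x = 5, y = 5:
LHS = e^(5+5) = e^10 ≈ 22026.5
RHS = e^5 + e^5 = 2·e^5 ≈ 296.8

Since LHS ≠ RHS, this pair disproves the claim.

Answer: Yes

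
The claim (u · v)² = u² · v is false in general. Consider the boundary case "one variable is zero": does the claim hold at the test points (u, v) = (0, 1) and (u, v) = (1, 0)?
At (0, 1): LHS = 0, RHS = 0 → equal
At (1, 0): LHS = 0, RHS = 0 → equal

So the claim does hold at both of these boundary points, even though it is not an identity.

Answer: Yes, holds at both test points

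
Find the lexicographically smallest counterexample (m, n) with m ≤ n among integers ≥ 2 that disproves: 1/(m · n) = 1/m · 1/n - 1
Substituting (2, 2) into the claim:
LHS = 1/(2 · 2) = 1/4
RHS = 1/2 · 1/2 - 1 = -3/4

Since LHS ≠ RHS, this pair disproves the claim, and no lexicographically smaller pair (m ≤ n, integers ≥ 2) does.

For instance (7, 9) is also a counterexample (LHS = 1/63, RHS = -62/63), but it's lexicographically larger.

Answer: (m, n) = (2, 2)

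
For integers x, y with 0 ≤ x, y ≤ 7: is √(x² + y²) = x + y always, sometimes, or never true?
Sometimes true

It holds at (x, y) = (0, 1) (both sides equal 1), but fails at (x, y) = (5, 4) (LHS = √(41) ≈ 6.403, RHS = 9).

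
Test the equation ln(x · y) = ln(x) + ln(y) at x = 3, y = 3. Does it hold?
Holds

Substituting x = 3, y = 3:

LHS = ln(3 · 3) = ln(9) ≈ 2.197
RHS = ln(3) + ln(3) = 2·ln(3) ≈ 2.197

LHS = RHS, so the equation holds at this point.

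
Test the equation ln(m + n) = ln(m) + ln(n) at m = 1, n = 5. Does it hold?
Fails

Substituting m = 1, n = 5:

LHS = ln(1 + 5) = ln(6) ≈ 1.792
RHS = ln(1) + ln(5) = ln(5) ≈ 1.609

LHS ≠ RHS, so the equation does not hold at this point.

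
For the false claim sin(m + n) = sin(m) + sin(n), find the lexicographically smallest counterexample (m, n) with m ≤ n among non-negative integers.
At (0, 0): both sides equal 0, so it holds there.

Substituting (1, 1) into the claim:
LHS = sin(1 + 1) = sin(2) ≈ 0.9093
RHS = sin(1) + sin(1) = 2·sin(1) ≈ 1.683

Since LHS ≠ RHS, this pair disproves the claim, and no lexicographically smaller pair (m ≤ n, non-negative integers) does.

For instance (6, 6) is also a counterexample (LHS = sin(12) ≈ -0.5366, RHS = 2·sin(6) ≈ -0.5588), but it's lexicographically larger.

Answer: (m, n) = (1, 1)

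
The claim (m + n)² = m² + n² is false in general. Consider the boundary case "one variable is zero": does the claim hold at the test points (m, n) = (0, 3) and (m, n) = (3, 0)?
Yes, holds at both test points

At (0, 3): LHS = 9, RHS = 9 → equal
At (3, 0): LHS = 9, RHS = 9 → equal

So the claim does hold at both of these boundary points, even though it is not an identity.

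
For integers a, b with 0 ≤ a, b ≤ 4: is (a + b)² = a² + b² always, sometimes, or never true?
Sometimes true

It holds at (a, b) = (0, 0) (both sides equal 0), but fails at (a, b) = (1, 1) (LHS = 4, RHS = 2).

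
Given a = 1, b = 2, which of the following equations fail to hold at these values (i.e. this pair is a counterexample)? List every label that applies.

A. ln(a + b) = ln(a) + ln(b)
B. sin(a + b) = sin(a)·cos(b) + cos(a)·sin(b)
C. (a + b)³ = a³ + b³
Evaluating each claim at the given values:
A. LHS = ln(3) ≈ 1.099, RHS = ln(2) ≈ 0.6931 → fails here (LHS ≠ RHS)
B. LHS = sin(3) ≈ 0.1411, RHS = sin(1)·cos(2) + sin(2)·cos(1) ≈ 0.1411 → holds here (LHS = RHS)
C. LHS = 27, RHS = 9 → fails here (LHS ≠ RHS)

Answer: A, C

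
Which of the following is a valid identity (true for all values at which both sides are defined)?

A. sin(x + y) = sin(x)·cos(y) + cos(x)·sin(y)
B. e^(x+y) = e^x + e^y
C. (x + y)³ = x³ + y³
A: holds — e.g. at (4, 5), both sides equal sin(9) ≈ 0.4121.
B: fails at (1, 2) — LHS = e^3 ≈ 20.09, RHS = e + e^2 ≈ 10.11.
C: fails at (2, 4) — LHS = 216, RHS = 72.

Answer: A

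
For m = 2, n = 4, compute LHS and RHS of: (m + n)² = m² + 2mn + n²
LHS = (2 + 4)² = 36
RHS = 2² + 2·2·4 + 4² = 36

LHS = RHS: the two sides agree.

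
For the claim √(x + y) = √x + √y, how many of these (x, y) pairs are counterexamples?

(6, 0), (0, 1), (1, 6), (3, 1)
2

Testing each pair:
(6, 0): LHS = √(6) ≈ 2.449, RHS = √(6) ≈ 2.449 → satisfies claim
(0, 1): LHS = 1, RHS = 1 → satisfies claim
(1, 6): LHS = √(7) ≈ 2.646, RHS = 1 + √(6) ≈ 3.449 → counterexample
(3, 1): LHS = 2, RHS = 1 + √(3) ≈ 2.732 → counterexample

That makes 2 counterexamples.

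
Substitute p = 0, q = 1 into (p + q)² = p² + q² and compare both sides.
LHS = (0 + 1)² = 1
RHS = 0² + 1² = 1

LHS = RHS: the two sides agree.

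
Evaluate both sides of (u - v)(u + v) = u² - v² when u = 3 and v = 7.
LHS = (3 - 7)(3 + 7) = -40
RHS = 3² - 7² = -40

LHS = RHS: the two sides agree.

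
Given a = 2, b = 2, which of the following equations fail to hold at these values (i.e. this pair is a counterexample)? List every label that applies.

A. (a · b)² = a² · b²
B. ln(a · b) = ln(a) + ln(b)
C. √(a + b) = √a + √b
Evaluating each claim at the given values:
A. LHS = 16, RHS = 16 → holds here (LHS = RHS)
B. LHS = ln(4) ≈ 1.386, RHS = 2·ln(2) ≈ 1.386 → holds here (LHS = RHS)
C. LHS = 2, RHS = 2·√(2) ≈ 2.828 → fails here (LHS ≠ RHS)

Answer: C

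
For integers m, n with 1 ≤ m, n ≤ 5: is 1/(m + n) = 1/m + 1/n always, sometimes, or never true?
The claim fails for every pair in the range. For instance at (m, n) = (1, 4): LHS = 1/5, RHS = 5/4.

Answer: Never true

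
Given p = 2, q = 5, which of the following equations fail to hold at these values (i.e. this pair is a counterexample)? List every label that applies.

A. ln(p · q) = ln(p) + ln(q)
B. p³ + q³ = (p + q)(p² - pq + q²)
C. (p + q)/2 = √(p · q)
C

Evaluating each claim at the given values:
A. LHS = ln(10) ≈ 2.303, RHS = ln(2) + ln(5) ≈ 2.303 → holds here (LHS = RHS)
B. LHS = 133, RHS = 133 → holds here (LHS = RHS)
C. LHS = 7/2, RHS = √(10) ≈ 3.162 → fails here (LHS ≠ RHS)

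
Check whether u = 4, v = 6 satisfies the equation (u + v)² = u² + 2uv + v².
Substituting u = 4, v = 6:

LHS = (4 + 6)² = 100
RHS = 4² + 2·4·6 + 6² = 100

LHS = RHS, so the equation holds at this point.

Answer: Holds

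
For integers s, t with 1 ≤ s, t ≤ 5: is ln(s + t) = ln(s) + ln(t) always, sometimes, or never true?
Sometimes true

It holds at (s, t) = (2, 2) (both sides equal ln(4) ≈ 1.386), but fails at (s, t) = (2, 5) (LHS = ln(7) ≈ 1.946, RHS = ln(2) + ln(5) ≈ 2.303).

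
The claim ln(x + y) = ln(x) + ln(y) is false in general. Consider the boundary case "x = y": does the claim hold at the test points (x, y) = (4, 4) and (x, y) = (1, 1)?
No, fails at both test points

At (4, 4): LHS = ln(8) ≈ 2.079 ≠ RHS = 2·ln(4) ≈ 2.773
At (1, 1): LHS = ln(2) ≈ 0.6931 ≠ RHS = 0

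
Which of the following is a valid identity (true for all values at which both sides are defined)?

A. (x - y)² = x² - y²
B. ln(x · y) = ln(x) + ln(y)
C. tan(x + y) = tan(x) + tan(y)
B

A: fails at (2, 3) — LHS = 1, RHS = -5.
B: holds — e.g. at (6, 7), both sides equal ln(42) ≈ 3.738.
C: fails at (4, 6) — LHS = tan(10) ≈ 0.6484, RHS = tan(6) + tan(4) ≈ 0.8668.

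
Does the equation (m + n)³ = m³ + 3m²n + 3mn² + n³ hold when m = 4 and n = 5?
Substituting m = 4, n = 5:

LHS = (4 + 5)³ = 729
RHS = 4³ + 3·4²·5 + 3·4·5² + 5³ = 729

LHS = RHS, so the equation holds at this point.

Answer: Holds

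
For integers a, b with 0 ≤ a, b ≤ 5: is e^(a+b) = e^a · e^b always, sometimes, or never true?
The identity holds for every pair in the range. For instance at (a, b) = (0, 0): both sides equal 1.

Answer: Always true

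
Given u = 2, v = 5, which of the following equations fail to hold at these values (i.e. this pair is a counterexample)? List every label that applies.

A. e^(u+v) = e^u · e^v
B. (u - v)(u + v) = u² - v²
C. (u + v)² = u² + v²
Evaluating each claim at the given values:
A. LHS = e^7 ≈ 1097, RHS = e^7 ≈ 1097 → holds here (LHS = RHS)
B. LHS = -21, RHS = -21 → holds here (LHS = RHS)
C. LHS = 49, RHS = 29 → fails here (LHS ≠ RHS)

Answer: C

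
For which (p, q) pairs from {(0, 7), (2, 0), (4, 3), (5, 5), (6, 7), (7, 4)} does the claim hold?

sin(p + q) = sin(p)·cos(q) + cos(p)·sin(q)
All pairs

Testing each pair:
(0, 7): LHS = sin(7) ≈ 0.657, RHS = sin(7) ≈ 0.657 → holds
(2, 0): LHS = sin(2) ≈ 0.9093, RHS = sin(2) ≈ 0.9093 → holds
(4, 3): LHS = sin(7) ≈ 0.657, RHS = sin(3)·cos(4) + sin(4)·cos(3) ≈ 0.657 → holds
(5, 5): LHS = sin(10) ≈ -0.544, RHS = 2·sin(5)·cos(5) ≈ -0.544 → holds
(6, 7): LHS = sin(13) ≈ 0.4202, RHS = sin(6)·cos(7) + sin(7)·cos(6) ≈ 0.4202 → holds
(7, 4): LHS = sin(11) ≈ -1, RHS = sin(4)·cos(7) + sin(7)·cos(4) ≈ -1 → holds

Every pair satisfies the claim.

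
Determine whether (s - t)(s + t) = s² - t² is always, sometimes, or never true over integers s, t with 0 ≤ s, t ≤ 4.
The identity holds for every pair in the range. For instance at (s, t) = (4, 1): both sides equal 15.

Answer: Always true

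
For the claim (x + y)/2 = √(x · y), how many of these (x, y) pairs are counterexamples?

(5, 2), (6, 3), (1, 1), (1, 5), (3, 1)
Testing each pair:
(5, 2): LHS = 7/2, RHS = √(10) ≈ 3.162 → counterexample
(6, 3): LHS = 9/2, RHS = 3·√(2) ≈ 4.243 → counterexample
(1, 1): LHS = 1, RHS = 1 → satisfies claim
(1, 5): LHS = 3, RHS = √(5) ≈ 2.236 → counterexample
(3, 1): LHS = 2, RHS = √(3) ≈ 1.732 → counterexample

That makes 4 counterexamples.

Answer: 4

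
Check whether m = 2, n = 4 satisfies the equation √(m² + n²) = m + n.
Substituting m = 2, n = 4:

LHS = √(2² + 4²) = 2·√(5) ≈ 4.472
RHS = 2 + 4 = 6

LHS ≠ RHS, so the equation does not hold at this point.

Answer: Fails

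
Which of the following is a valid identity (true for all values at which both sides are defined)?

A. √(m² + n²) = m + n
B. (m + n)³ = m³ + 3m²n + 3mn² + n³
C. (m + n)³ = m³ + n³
B

A: fails at (4, 4) — LHS = 4·√(2) ≈ 5.657, RHS = 8.
B: holds — e.g. at (1, 4), both sides equal 125.
C: fails at (3, 7) — LHS = 1000, RHS = 370.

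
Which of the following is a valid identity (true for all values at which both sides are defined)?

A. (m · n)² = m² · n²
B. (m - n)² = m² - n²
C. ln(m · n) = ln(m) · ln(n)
A: holds — e.g. at (2, 5), both sides equal 100.
B: fails at (2, 7) — LHS = 25, RHS = -45.
C: fails at (4, 4) — LHS = ln(16) ≈ 2.773, RHS = ln(4)² ≈ 1.922.

Answer: A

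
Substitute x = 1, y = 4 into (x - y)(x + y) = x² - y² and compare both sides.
LHS = (1 - 4)(1 + 4) = -15
RHS = 1² - 4² = -15

LHS = RHS: the two sides agree.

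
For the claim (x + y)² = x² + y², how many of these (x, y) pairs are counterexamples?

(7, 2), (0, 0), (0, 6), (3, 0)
Testing each pair:
(7, 2): LHS = 81, RHS = 53 → counterexample
(0, 0): LHS = 0, RHS = 0 → satisfies claim
(0, 6): LHS = 36, RHS = 36 → satisfies claim
(3, 0): LHS = 9, RHS = 9 → satisfies claim

That makes 1 counterexample.

Answer: 1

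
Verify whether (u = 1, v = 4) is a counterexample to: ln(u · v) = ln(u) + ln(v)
Substituting u = 1, v = 4:
LHS = ln(1 · 4) = ln(4) ≈ 1.386
RHS = ln(1) + ln(4) = ln(4) ≈ 1.386

The sides agree, so this pair does not disprove the claim.

Answer: No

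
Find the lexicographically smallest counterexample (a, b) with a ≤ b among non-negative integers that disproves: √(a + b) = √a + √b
(a, b) = (1, 1)

At (0, 3): both sides equal √(3) ≈ 1.732, so it holds there.
At (0, 6): both sides equal √(6) ≈ 2.449, so it holds there.

Substituting (1, 1) into the claim:
LHS = √(1 + 1) = √(2) ≈ 1.414
RHS = √1 + √1 = 2

Since LHS ≠ RHS, this pair disproves the claim, and no lexicographically smaller pair (a ≤ b, non-negative integers) does.

For instance (1, 7) is also a counterexample (LHS = 2·√(2) ≈ 2.828, RHS = 1 + √(7) ≈ 3.646), but it's lexicographically larger.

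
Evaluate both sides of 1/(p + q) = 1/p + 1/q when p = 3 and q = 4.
LHS = 1/(3 + 4) = 1/7
RHS = 1/3 + 1/4 = 7/12

LHS ≠ RHS, so the equation does not hold here.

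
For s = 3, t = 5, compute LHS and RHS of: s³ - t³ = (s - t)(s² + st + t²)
LHS = 3³ - 5³ = -98
RHS = (3 - 5)(3² + 3·5 + 5²) = -98

LHS = RHS: the two sides agree.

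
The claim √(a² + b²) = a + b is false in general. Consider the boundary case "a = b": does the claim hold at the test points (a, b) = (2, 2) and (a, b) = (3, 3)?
No, fails at both test points

At (2, 2): LHS = 2·√(2) ≈ 2.828 ≠ RHS = 4
At (3, 3): LHS = 3·√(2) ≈ 4.243 ≠ RHS = 6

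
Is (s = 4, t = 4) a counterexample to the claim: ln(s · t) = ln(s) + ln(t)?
Substituting s = 4, t = 4:
LHS = ln(4 · 4) = ln(16) ≈ 2.773
RHS = ln(4) + ln(4) = 2·ln(4) ≈ 2.773

The sides agree, so this pair does not disprove the claim.

Answer: No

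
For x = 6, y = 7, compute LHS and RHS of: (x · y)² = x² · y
LHS = (6 · 7)² = 1764
RHS = 6² · 7 = 252

LHS ≠ RHS, so the equation does not hold here.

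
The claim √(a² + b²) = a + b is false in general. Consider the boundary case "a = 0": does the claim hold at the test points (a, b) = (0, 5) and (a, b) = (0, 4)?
At (0, 5): LHS = 5, RHS = 5 → equal
At (0, 4): LHS = 4, RHS = 4 → equal

So the claim does hold at both of these boundary points, even though it is not an identity.

Answer: Yes, holds at both test points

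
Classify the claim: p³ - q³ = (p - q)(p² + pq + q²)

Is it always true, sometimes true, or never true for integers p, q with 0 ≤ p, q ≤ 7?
The identity holds for every pair in the range. For instance at (p, q) = (3, 0): both sides equal 27.

Answer: Always true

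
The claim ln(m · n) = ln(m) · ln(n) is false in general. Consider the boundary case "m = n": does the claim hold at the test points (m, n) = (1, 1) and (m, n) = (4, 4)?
At (1, 1): LHS = 0, RHS = 0 → equal
At (4, 4): LHS = ln(16) ≈ 2.773 ≠ RHS = ln(4)² ≈ 1.922

Answer: Only at (1, 1)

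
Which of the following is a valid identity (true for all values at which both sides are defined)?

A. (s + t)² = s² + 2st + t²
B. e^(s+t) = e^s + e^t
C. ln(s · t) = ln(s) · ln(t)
A: holds — e.g. at (4, 6), both sides equal 100.
B: fails at (2, 2) — LHS = e^4 ≈ 54.6, RHS = 2·e^2 ≈ 14.78.
C: fails at (6, 7) — LHS = ln(42) ≈ 3.738, RHS = ln(6)·ln(7) ≈ 3.487.

Answer: A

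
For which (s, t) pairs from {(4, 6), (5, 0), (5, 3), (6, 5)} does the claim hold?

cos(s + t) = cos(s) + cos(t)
None

Testing each pair:
(4, 6): LHS = cos(10) ≈ -0.8391, RHS = cos(4) + cos(6) ≈ 0.3065 → fails
(5, 0): LHS = cos(5) ≈ 0.2837, RHS = cos(5) + 1 ≈ 1.284 → fails
(5, 3): LHS = cos(8) ≈ -0.1455, RHS = cos(3) + cos(5) ≈ -0.7063 → fails
(6, 5): LHS = cos(11) ≈ 0.004426, RHS = cos(5) + cos(6) ≈ 1.244 → fails

No pair satisfies the claim.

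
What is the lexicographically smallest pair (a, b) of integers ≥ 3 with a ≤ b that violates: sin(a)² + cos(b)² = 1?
(a, b) = (3, 4)

At (3, 3): both sides equal 1, so it holds there.

Substituting (3, 4) into the claim:
LHS = sin(3)² + cos(4)² ≈ 0.4472
RHS = 1

Since LHS ≠ RHS, this pair disproves the claim, and no lexicographically smaller pair (a ≤ b, integers ≥ 3) does.

For instance (3, 7) is also a counterexample (LHS = sin(3)² + cos(7)² ≈ 0.5883, RHS = 1), but it's lexicographically larger.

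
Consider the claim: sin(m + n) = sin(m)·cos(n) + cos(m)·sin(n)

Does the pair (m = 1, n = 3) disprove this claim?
Substituting m = 1, n = 3:
LHS = sin(1 + 3) = sin(4) ≈ -0.7568
RHS = sin(1)·cos(3) + cos(1)·sin(3) = sin(1)·cos(3) + sin(3)·cos(1) ≈ -0.7568

The sides agree, so this pair does not disprove the claim.

Answer: No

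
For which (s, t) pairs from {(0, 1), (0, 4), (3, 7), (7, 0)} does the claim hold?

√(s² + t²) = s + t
Testing each pair:
(0, 1): LHS = 1, RHS = 1 → holds
(0, 4): LHS = 4, RHS = 4 → holds
(3, 7): LHS = √(58) ≈ 7.616, RHS = 10 → fails
(7, 0): LHS = 7, RHS = 7 → holds

3 of 4 pairs satisfy the claim.

Answer: (0, 1), (0, 4), (7, 0)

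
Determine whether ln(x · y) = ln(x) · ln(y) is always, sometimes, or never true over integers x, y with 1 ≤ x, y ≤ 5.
Sometimes true

It holds at (x, y) = (1, 1) (both sides equal 0), but fails at (x, y) = (1, 3) (LHS = ln(3) ≈ 1.099, RHS = 0).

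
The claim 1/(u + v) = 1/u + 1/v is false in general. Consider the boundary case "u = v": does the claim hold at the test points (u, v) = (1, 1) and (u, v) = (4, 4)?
No, fails at both test points

At (1, 1): LHS = 1/2 ≠ RHS = 2
At (4, 4): LHS = 1/8 ≠ RHS = 1/2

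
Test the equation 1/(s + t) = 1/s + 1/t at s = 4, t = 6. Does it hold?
Fails

Substituting s = 4, t = 6:

LHS = 1/(4 + 6) = 1/10
RHS = 1/4 + 1/6 = 5/12

LHS ≠ RHS, so the equation does not hold at this point.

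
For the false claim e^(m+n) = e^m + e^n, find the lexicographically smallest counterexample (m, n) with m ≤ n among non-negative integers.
(m, n) = (0, 0)

Substituting (0, 0) into the claim:
LHS = e^(0+0) = 1
RHS = e^0 + e^0 = 2

Since LHS ≠ RHS, this pair disproves the claim, and no lexicographically smaller pair (m ≤ n, non-negative integers) does.

For instance (1, 3) is also a counterexample (LHS = e^4 ≈ 54.6, RHS = e + e^3 ≈ 22.8), but it's lexicographically larger.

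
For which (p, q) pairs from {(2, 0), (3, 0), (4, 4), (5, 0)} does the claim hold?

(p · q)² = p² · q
Testing each pair:
(2, 0): LHS = 0, RHS = 0 → holds
(3, 0): LHS = 0, RHS = 0 → holds
(4, 4): LHS = 256, RHS = 64 → fails
(5, 0): LHS = 0, RHS = 0 → holds

3 of 4 pairs satisfy the claim.

Answer: (2, 0), (3, 0), (5, 0)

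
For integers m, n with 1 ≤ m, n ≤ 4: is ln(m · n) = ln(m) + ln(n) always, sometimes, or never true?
Always true

The identity holds for every pair in the range. For instance at (m, n) = (4, 4): both sides equal ln(16) ≈ 2.773.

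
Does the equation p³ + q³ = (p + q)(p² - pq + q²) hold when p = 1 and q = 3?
Holds

Substituting p = 1, q = 3:

LHS = 1³ + 3³ = 28
RHS = (1 + 3)(1² - 1·3 + 3²) = 28

LHS = RHS, so the equation holds at this point.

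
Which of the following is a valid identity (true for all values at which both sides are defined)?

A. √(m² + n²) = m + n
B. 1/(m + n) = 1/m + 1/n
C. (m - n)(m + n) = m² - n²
A: fails at (4, 4) — LHS = 4·√(2) ≈ 5.657, RHS = 8.
B: fails at (1, 4) — LHS = 1/5, RHS = 5/4.
C: holds — e.g. at (2, 7), both sides equal -45.

Answer: C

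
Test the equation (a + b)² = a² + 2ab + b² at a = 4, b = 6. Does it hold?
Holds

Substituting a = 4, b = 6:

LHS = (4 + 6)² = 100
RHS = 4² + 2·4·6 + 6² = 100

LHS = RHS, so the equation holds at this point.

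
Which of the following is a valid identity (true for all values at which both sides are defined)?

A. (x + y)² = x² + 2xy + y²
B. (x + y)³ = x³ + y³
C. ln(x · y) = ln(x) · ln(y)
A: holds — e.g. at (2, 5), both sides equal 49.
B: fails at (1, 1) — LHS = 8, RHS = 2.
C: fails at (2, 2) — LHS = ln(4) ≈ 1.386, RHS = ln(2)² ≈ 0.4805.

Answer: A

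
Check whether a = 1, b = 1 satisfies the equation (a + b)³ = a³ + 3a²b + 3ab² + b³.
Substituting a = 1, b = 1:

LHS = (1 + 1)³ = 8
RHS = 1³ + 3·1²·1 + 3·1·1² + 1³ = 8

LHS = RHS, so the equation holds at this point.

Answer: Holds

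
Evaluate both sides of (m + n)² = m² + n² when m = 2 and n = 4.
LHS = (2 + 4)² = 36
RHS = 2² + 4² = 20

LHS ≠ RHS, so the equation does not hold here.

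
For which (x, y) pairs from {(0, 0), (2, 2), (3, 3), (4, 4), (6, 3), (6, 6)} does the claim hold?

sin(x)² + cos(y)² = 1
Testing each pair:
(0, 0): LHS = 1, RHS = 1 → holds
(2, 2): LHS = cos(2)² + sin(2)² = 1, RHS = 1 → holds
(3, 3): LHS = sin(3)² + cos(3)² = 1, RHS = 1 → holds
(4, 4): LHS = cos(4)² + sin(4)² = 1, RHS = 1 → holds
(6, 3): LHS = sin(6)² + cos(3)² ≈ 1.058, RHS = 1 → fails
(6, 6): LHS = sin(6)² + cos(6)² = 1, RHS = 1 → holds

5 of 6 pairs satisfy the claim.

Answer: (0, 0), (2, 2), (3, 3), (4, 4), (6, 6)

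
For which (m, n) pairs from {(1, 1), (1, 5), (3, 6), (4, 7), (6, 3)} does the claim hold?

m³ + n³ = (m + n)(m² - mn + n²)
Testing each pair:
(1, 1): LHS = 2, RHS = 2 → holds
(1, 5): LHS = 126, RHS = 126 → holds
(3, 6): LHS = 243, RHS = 243 → holds
(4, 7): LHS = 407, RHS = 407 → holds
(6, 3): LHS = 243, RHS = 243 → holds

Every pair satisfies the claim.

Answer: All pairs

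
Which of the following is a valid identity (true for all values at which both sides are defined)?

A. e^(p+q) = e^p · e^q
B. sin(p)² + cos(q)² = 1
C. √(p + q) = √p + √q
A

A: holds — e.g. at (2, 3), both sides equal e^5 ≈ 148.4.
B: fails at (2, 4) — LHS = cos(4)² + sin(2)² ≈ 1.254, RHS = 1.
C: fails at (4, 6) — LHS = √(10) ≈ 3.162, RHS = 2 + √(6) ≈ 4.449.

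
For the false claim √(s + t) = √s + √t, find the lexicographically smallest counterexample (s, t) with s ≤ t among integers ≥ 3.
Substituting (3, 3) into the claim:
LHS = √(3 + 3) = √(6) ≈ 2.449
RHS = √3 + √3 = 2·√(3) ≈ 3.464

Since LHS ≠ RHS, this pair disproves the claim, and no lexicographically smaller pair (s ≤ t, integers ≥ 3) does.

For instance (8, 10) is also a counterexample (LHS = 3·√(2) ≈ 4.243, RHS = 2·√(2) + √(10) ≈ 5.991), but it's lexicographically larger.

Answer: (s, t) = (3, 3)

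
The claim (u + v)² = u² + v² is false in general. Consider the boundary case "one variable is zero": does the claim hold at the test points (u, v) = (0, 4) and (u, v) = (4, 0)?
Yes, holds at both test points

At (0, 4): LHS = 16, RHS = 16 → equal
At (4, 0): LHS = 16, RHS = 16 → equal

So the claim does hold at both of these boundary points, even though it is not an identity.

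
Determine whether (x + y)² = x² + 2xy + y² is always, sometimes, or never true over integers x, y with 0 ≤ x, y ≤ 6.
Always true

The identity holds for every pair in the range. For instance at (x, y) = (1, 0): both sides equal 1.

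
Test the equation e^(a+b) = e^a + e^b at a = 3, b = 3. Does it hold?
Substituting a = 3, b = 3:

LHS = e^(3+3) = e^6 ≈ 403.4
RHS = e^3 + e^3 = 2·e^3 ≈ 40.17

LHS ≠ RHS, so the equation does not hold at this point.

Answer: Fails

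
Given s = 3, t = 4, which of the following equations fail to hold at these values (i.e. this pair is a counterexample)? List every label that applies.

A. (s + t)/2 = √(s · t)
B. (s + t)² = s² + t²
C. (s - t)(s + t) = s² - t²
Evaluating each claim at the given values:
A. LHS = 7/2, RHS = 2·√(3) ≈ 3.464 → fails here (LHS ≠ RHS)
B. LHS = 49, RHS = 25 → fails here (LHS ≠ RHS)
C. LHS = -7, RHS = -7 → holds here (LHS = RHS)

Answer: A, B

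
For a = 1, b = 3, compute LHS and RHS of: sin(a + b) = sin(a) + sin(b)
LHS = sin(1 + 3) = sin(4) ≈ -0.7568
RHS = sin(1) + sin(3) ≈ 0.9826

LHS ≠ RHS (they differ by about 1.739), so the equation does not hold here.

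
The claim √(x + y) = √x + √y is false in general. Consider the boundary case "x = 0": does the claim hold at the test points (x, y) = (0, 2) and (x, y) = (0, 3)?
At (0, 2): LHS = √(2) ≈ 1.414, RHS = √(2) ≈ 1.414 → equal
At (0, 3): LHS = √(3) ≈ 1.732, RHS = √(3) ≈ 1.732 → equal

So the claim does hold at both of these boundary points, even though it is not an identity.

Answer: Yes, holds at both test points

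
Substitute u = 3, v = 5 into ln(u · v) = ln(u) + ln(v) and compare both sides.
LHS = ln(3 · 5) = ln(15) ≈ 2.708
RHS = ln(3) + ln(5) ≈ 2.708

LHS = RHS: the two sides agree.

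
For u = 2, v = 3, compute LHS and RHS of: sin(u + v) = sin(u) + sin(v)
LHS = sin(2 + 3) = sin(5) ≈ -0.9589
RHS = sin(2) + sin(3) ≈ 1.05

LHS ≠ RHS (they differ by about 2.009), so the equation does not hold here.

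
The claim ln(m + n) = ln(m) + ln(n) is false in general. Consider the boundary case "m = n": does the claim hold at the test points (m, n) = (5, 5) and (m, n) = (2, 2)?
At (5, 5): LHS = ln(10) ≈ 2.303 ≠ RHS = 2·ln(5) ≈ 3.219
At (2, 2): LHS = ln(4) ≈ 1.386, RHS = 2·ln(2) ≈ 1.386 → equal

Answer: Only at (2, 2)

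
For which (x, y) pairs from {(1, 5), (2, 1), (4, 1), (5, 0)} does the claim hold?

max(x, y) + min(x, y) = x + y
All pairs

Testing each pair:
(1, 5): LHS = 6, RHS = 6 → holds
(2, 1): LHS = 3, RHS = 3 → holds
(4, 1): LHS = 5, RHS = 5 → holds
(5, 0): LHS = 5, RHS = 5 → holds

Every pair satisfies the claim.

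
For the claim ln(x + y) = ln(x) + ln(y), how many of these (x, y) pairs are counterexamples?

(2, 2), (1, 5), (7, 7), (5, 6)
3

Testing each pair:
(2, 2): LHS = ln(4) ≈ 1.386, RHS = 2·ln(2) ≈ 1.386 → satisfies claim
(1, 5): LHS = ln(6) ≈ 1.792, RHS = ln(5) ≈ 1.609 → counterexample
(7, 7): LHS = ln(14) ≈ 2.639, RHS = 2·ln(7) ≈ 3.892 → counterexample
(5, 6): LHS = ln(11) ≈ 2.398, RHS = ln(5) + ln(6) ≈ 3.401 → counterexample

That makes 3 counterexamples.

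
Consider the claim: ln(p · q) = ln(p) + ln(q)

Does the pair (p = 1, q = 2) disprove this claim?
No

Substituting p = 1, q = 2:
LHS = ln(1 · 2) = ln(2) ≈ 0.6931
RHS = ln(1) + ln(2) = ln(2) ≈ 0.6931

The sides agree, so this pair does not disprove the claim.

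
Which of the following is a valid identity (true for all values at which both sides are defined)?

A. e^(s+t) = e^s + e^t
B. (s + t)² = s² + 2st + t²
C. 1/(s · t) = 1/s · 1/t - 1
A: fails at (3, 3) — LHS = e^6 ≈ 403.4, RHS = 2·e^3 ≈ 40.17.
B: holds — e.g. at (2, 5), both sides equal 49.
C: fails at (2, 7) — LHS = 1/14, RHS = -13/14.

Answer: B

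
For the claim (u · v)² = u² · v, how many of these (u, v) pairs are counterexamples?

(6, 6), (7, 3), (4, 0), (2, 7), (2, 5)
Testing each pair:
(6, 6): LHS = 1296, RHS = 216 → counterexample
(7, 3): LHS = 441, RHS = 147 → counterexample
(4, 0): LHS = 0, RHS = 0 → satisfies claim
(2, 7): LHS = 196, RHS = 28 → counterexample
(2, 5): LHS = 100, RHS = 20 → counterexample

That makes 4 counterexamples.

Answer: 4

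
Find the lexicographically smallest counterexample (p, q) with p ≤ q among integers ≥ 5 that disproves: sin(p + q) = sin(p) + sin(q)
Substituting (5, 5) into the claim:
LHS = sin(5 + 5) = sin(10) ≈ -0.544
RHS = sin(5) + sin(5) = 2·sin(5) ≈ -1.918

Since LHS ≠ RHS, this pair disproves the claim, and no lexicographically smaller pair (p ≤ q, integers ≥ 5) does.

For instance (6, 8) is also a counterexample (LHS = sin(14) ≈ 0.9906, RHS = sin(6) + sin(8) ≈ 0.7099), but it's lexicographically larger.

Answer: (p, q) = (5, 5)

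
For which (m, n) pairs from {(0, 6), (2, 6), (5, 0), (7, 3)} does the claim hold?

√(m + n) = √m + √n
Testing each pair:
(0, 6): LHS = √(6) ≈ 2.449, RHS = √(6) ≈ 2.449 → holds
(2, 6): LHS = 2·√(2) ≈ 2.828, RHS = √(2) + √(6) ≈ 3.864 → fails
(5, 0): LHS = √(5) ≈ 2.236, RHS = √(5) ≈ 2.236 → holds
(7, 3): LHS = √(10) ≈ 3.162, RHS = √(3) + √(7) ≈ 4.378 → fails

2 of 4 pairs satisfy the claim.

Answer: (0, 6), (5, 0)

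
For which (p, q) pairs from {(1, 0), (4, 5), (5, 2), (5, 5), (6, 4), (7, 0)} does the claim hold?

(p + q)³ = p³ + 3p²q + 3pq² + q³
Testing each pair:
(1, 0): LHS = 1, RHS = 1 → holds
(4, 5): LHS = 729, RHS = 729 → holds
(5, 2): LHS = 343, RHS = 343 → holds
(5, 5): LHS = 1000, RHS = 1000 → holds
(6, 4): LHS = 1000, RHS = 1000 → holds
(7, 0): LHS = 343, RHS = 343 → holds

Every pair satisfies the claim.

Answer: All pairs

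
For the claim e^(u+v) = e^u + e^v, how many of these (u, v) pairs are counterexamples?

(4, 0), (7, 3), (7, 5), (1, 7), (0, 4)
5

Testing each pair:
(4, 0): LHS = e^4 ≈ 54.6, RHS = 1 + e^4 ≈ 55.6 → counterexample
(7, 3): LHS = e^10 ≈ 22026.5, RHS = e^3 + e^7 ≈ 1117 → counterexample
(7, 5): LHS = e^12 ≈ 162754.8, RHS = e^5 + e^7 ≈ 1245 → counterexample
(1, 7): LHS = e^8 ≈ 2981, RHS = e + e^7 ≈ 1099 → counterexample
(0, 4): LHS = e^4 ≈ 54.6, RHS = 1 + e^4 ≈ 55.6 → counterexample

That makes 5 counterexamples.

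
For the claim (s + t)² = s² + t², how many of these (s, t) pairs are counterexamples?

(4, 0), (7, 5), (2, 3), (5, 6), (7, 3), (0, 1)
4

Testing each pair:
(4, 0): LHS = 16, RHS = 16 → satisfies claim
(7, 5): LHS = 144, RHS = 74 → counterexample
(2, 3): LHS = 25, RHS = 13 → counterexample
(5, 6): LHS = 121, RHS = 61 → counterexample
(7, 3): LHS = 100, RHS = 58 → counterexample
(0, 1): LHS = 1, RHS = 1 → satisfies claim

That makes 4 counterexamples.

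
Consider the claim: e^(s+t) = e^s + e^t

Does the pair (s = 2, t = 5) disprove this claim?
Yes

Substituting s = 2, t = 5:
LHS = e^(2+5) = e^7 ≈ 1097
RHS = e^2 + e^5 ≈ 155.8

Since LHS ≠ RHS, this pair disproves the claim.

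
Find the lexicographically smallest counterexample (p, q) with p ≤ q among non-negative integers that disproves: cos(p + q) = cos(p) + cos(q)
(p, q) = (0, 0)

Substituting (0, 0) into the claim:
LHS = cos(0 + 0) = 1
RHS = cos(0) + cos(0) = 2

Since LHS ≠ RHS, this pair disproves the claim, and no lexicographically smaller pair (p ≤ q, non-negative integers) does.

For instance (0, 6) is also a counterexample (LHS = cos(6) ≈ 0.9602, RHS = cos(6) + 1 ≈ 1.96), but it's lexicographically larger.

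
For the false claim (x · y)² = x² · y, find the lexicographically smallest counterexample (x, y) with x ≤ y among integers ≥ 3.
Substituting (3, 3) into the claim:
LHS = (3 · 3)² = 81
RHS = 3² · 3 = 27

Since LHS ≠ RHS, this pair disproves the claim, and no lexicographically smaller pair (x ≤ y, integers ≥ 3) does.

For instance (3, 4) is also a counterexample (LHS = 144, RHS = 36), but it's lexicographically larger.

Answer: (x, y) = (3, 3)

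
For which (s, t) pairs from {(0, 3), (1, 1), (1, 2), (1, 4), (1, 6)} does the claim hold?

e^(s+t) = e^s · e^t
Testing each pair:
(0, 3): LHS = e^3 ≈ 20.09, RHS = e^3 ≈ 20.09 → holds
(1, 1): LHS = e^2 ≈ 7.389, RHS = e^2 ≈ 7.389 → holds
(1, 2): LHS = e^3 ≈ 20.09, RHS = e^3 ≈ 20.09 → holds
(1, 4): LHS = e^5 ≈ 148.4, RHS = e^5 ≈ 148.4 → holds
(1, 6): LHS = e^7 ≈ 1097, RHS = e^7 ≈ 1097 → holds

Every pair satisfies the claim.

Answer: All pairs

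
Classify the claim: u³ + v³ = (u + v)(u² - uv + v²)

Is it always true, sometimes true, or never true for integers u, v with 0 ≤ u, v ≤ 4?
The identity holds for every pair in the range. For instance at (u, v) = (1, 4): both sides equal 65.

Answer: Always true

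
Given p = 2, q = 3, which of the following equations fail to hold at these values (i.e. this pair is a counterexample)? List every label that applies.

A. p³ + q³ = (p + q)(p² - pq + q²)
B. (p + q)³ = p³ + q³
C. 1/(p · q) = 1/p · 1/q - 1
B, C

Evaluating each claim at the given values:
A. LHS = 35, RHS = 35 → holds here (LHS = RHS)
B. LHS = 125, RHS = 35 → fails here (LHS ≠ RHS)
C. LHS = 1/6, RHS = -5/6 → fails here (LHS ≠ RHS)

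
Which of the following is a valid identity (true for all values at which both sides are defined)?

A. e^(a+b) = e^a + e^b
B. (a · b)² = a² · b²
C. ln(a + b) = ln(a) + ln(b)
B

A: fails at (5, 5) — LHS = e^10 ≈ 22026.5, RHS = 2·e^5 ≈ 296.8.
B: holds — e.g. at (3, 5), both sides equal 225.
C: fails at (1, 3) — LHS = ln(4) ≈ 1.386, RHS = ln(3) ≈ 1.099.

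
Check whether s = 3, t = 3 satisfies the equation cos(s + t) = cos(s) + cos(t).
Substituting s = 3, t = 3:

LHS = cos(3 + 3) = cos(6) ≈ 0.9602
RHS = cos(3) + cos(3) = 2·cos(3) ≈ -1.98

LHS ≠ RHS, so the equation does not hold at this point.

Answer: Fails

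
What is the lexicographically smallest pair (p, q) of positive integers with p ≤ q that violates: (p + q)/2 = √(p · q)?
(p, q) = (1, 2)

Substituting (1, 2) into the claim:
LHS = (1 + 2)/2 = 3/2
RHS = √(1 · 2) = √(2) ≈ 1.414

Since LHS ≠ RHS, this pair disproves the claim, and no lexicographically smaller pair (p ≤ q, positive integers) does.

For instance (5, 8) is also a counterexample (LHS = 13/2, RHS = 2·√(10) ≈ 6.325), but it's lexicographically larger.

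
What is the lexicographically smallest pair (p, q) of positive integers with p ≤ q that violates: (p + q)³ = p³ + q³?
(p, q) = (1, 1)

Substituting (1, 1) into the claim:
LHS = (1 + 1)³ = 8
RHS = 1³ + 1³ = 2

Since LHS ≠ RHS, this pair disproves the claim, and no lexicographically smaller pair (p ≤ q, positive integers) does.

For instance (4, 6) is also a counterexample (LHS = 1000, RHS = 280), but it's lexicographically larger.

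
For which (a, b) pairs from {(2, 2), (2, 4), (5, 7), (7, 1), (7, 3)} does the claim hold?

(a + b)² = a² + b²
Testing each pair:
(2, 2): LHS = 16, RHS = 8 → fails
(2, 4): LHS = 36, RHS = 20 → fails
(5, 7): LHS = 144, RHS = 74 → fails
(7, 1): LHS = 64, RHS = 50 → fails
(7, 3): LHS = 100, RHS = 58 → fails

No pair satisfies the claim.

Answer: None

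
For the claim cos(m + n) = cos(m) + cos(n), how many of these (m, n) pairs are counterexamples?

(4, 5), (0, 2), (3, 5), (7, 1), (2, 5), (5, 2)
6

Testing each pair:
(4, 5): LHS = cos(9) ≈ -0.9111, RHS = cos(4) + cos(5) ≈ -0.37 → counterexample
(0, 2): LHS = cos(2) ≈ -0.4161, RHS = cos(2) + 1 ≈ 0.5839 → counterexample
(3, 5): LHS = cos(8) ≈ -0.1455, RHS = cos(3) + cos(5) ≈ -0.7063 → counterexample
(7, 1): LHS = cos(8) ≈ -0.1455, RHS = cos(1) + cos(7) ≈ 1.294 → counterexample
(2, 5): LHS = cos(7) ≈ 0.7539, RHS = cos(2) + cos(5) ≈ -0.1325 → counterexample
(5, 2): LHS = cos(7) ≈ 0.7539, RHS = cos(2) + cos(5) ≈ -0.1325 → counterexample

That makes 6 counterexamples.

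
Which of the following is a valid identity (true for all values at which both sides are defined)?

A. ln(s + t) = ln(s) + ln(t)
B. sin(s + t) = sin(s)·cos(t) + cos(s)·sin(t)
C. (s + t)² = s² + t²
B

A: fails at (3, 5) — LHS = ln(8) ≈ 2.079, RHS = ln(3) + ln(5) ≈ 2.708.
B: holds — e.g. at (5, 5), both sides equal sin(10) ≈ -0.544.
C: fails at (2, 7) — LHS = 81, RHS = 53.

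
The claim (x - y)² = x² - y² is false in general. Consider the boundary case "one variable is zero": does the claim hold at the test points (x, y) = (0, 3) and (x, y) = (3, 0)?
Only at (3, 0)

At (0, 3): LHS = 9 ≠ RHS = -9
At (3, 0): LHS = 9, RHS = 9 → equal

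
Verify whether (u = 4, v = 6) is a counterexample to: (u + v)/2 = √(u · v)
Substituting u = 4, v = 6:
LHS = (4 + 6)/2 = 5
RHS = √(4 · 6) = 2·√(6) ≈ 4.899

Since LHS ≠ RHS, this pair disproves the claim.

Answer: Yes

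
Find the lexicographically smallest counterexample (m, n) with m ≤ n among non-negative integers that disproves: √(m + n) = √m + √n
(m, n) = (1, 1)

At (0, 2): both sides equal √(2) ≈ 1.414, so it holds there.

Substituting (1, 1) into the claim:
LHS = √(1 + 1) = √(2) ≈ 1.414
RHS = √1 + √1 = 2

Since LHS ≠ RHS, this pair disproves the claim, and no lexicographically smaller pair (m ≤ n, non-negative integers) does.

For instance (1, 7) is also a counterexample (LHS = 2·√(2) ≈ 2.828, RHS = 1 + √(7) ≈ 3.646), but it's lexicographically larger.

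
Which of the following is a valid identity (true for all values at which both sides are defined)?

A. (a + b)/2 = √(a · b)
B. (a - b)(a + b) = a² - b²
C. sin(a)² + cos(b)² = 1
A: fails at (4, 6) — LHS = 5, RHS = 2·√(6) ≈ 4.899.
B: holds — e.g. at (4, 4), both sides equal 0.
C: fails at (5, 8) — LHS = cos(8)² + sin(5)² ≈ 0.9407, RHS = 1.

Answer: B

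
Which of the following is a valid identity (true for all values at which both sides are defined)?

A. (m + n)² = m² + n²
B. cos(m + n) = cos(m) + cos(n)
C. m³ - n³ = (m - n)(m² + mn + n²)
C

A: fails at (3, 4) — LHS = 49, RHS = 25.
B: fails at (2, 4) — LHS = cos(6) ≈ 0.9602, RHS = cos(4) + cos(2) ≈ -1.07.
C: holds — e.g. at (2, 7), both sides equal -335.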